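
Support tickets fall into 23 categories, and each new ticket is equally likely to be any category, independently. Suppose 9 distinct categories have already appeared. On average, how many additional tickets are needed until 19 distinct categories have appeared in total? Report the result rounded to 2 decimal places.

26.87

From k distinct to k+1 distinct takes on average 23/(23-k) tickets.
Sum over k = 9,...,18: E = 23/14 + 23/13 + 23/12 + ... + 23/6 + 23/5 = 26.869.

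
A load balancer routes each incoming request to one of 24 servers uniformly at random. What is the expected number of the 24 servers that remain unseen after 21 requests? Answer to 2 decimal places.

For each server, P(unseen after 21) = (23/24)^21 = 0.409.
By linearity of expectation, E[unseen] = 24·(23/24)^21 = 9.819.

9.82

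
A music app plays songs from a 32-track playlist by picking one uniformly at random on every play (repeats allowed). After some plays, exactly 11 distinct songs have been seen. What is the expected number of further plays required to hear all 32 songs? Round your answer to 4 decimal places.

The wait to go from k to k+1 distinct songs is geometric with mean 32/(32-k).
Sum over k = 11,...,31: E = 32/21 + 32/20 + 32/19 + ... + 32/2 + 32/1 = 116.65148.

116.6515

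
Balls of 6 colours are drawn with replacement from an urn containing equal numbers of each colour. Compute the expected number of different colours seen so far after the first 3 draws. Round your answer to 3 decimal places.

2.528

For each colour, P(seen in 3 draws) = 1 - (5/6)^3 = 0.4213.
By linearity of expectation, E[distinct seen] = 6·(1 - (5/6)^3) = 2.5278.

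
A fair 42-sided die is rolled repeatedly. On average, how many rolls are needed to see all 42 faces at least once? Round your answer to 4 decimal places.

After k distinct faces have appeared, the next roll gives a new one with probability (42-k)/42, so the expected wait for the (k+1)-th is 42/(42-k).
E[T] = 42/42 + 42/41 + 42/40 + ... + 42/2 + 42/1 = 42·H_{42}.
H_{42} = 4.32674, so E[T] = 181.72320.

181.7232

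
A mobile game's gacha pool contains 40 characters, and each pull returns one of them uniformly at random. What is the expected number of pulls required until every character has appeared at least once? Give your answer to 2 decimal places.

171.14

Split into phases: going from k distinct to k+1 distinct takes on average 40/(40-k) pulls.
E[T] = 40/40 + 40/39 + 40/38 + ... + 40/2 + 40/1 = 40·H_{40}.
H_{40} = 4.279, so E[T] = 171.142.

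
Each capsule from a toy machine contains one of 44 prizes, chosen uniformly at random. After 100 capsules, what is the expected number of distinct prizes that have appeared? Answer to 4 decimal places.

For each prize, P(seen in 100 capsules) = 1 - (43/44)^100 = 0.89964.
By linearity of expectation, E[distinct seen] = 44·(1 - (43/44)^100) = 39.58398.

39.5840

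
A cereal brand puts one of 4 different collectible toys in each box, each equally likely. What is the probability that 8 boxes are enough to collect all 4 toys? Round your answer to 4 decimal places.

Let A_i be the event that toy i is missing after 8 boxes. By inclusion–exclusion on the A_i,
P(all seen) = Σ_{j=0}^{4} (-1)^j C(4,j)((4-j)/4)^8
= 1.00000 - 0.40045 + 0.02344 - 0.00006 + 0.00000
= 0.62292.

0.6229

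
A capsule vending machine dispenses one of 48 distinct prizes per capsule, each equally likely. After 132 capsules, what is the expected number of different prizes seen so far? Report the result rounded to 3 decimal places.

For each prize, P(seen in 132 capsules) = 1 - (47/48)^132 = 0.9379.
By linearity of expectation, E[distinct seen] = 48·(1 - (47/48)^132) = 45.0193.

45.019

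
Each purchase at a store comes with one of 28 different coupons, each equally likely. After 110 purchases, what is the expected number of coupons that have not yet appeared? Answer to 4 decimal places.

0.5126

For each coupon, P(unseen after 110) = (27/28)^110 = 0.01831.
By linearity of expectation, E[unseen] = 28·(27/28)^110 = 0.51261.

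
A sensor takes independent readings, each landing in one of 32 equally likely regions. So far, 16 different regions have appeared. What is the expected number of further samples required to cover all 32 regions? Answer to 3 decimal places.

The wait to go from k to k+1 distinct regions is geometric with mean 32/(32-k).
Sum over k = 16,...,31: E = 32/16 + 32/15 + 32/14 + ... + 32/2 + 32/1 = 108.1833.

108.183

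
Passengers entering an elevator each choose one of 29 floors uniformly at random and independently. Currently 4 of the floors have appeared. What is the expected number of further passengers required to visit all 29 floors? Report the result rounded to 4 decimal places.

110.6628

From k distinct to k+1 distinct takes on average 29/(29-k) passengers.
Sum over k = 4,...,28: E = 29/25 + 29/24 + 29/23 + ... + 29/2 + 29/1 = 110.66279.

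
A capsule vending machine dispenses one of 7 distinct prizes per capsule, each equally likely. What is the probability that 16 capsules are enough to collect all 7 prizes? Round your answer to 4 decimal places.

By inclusion–exclusion over which prizes are missing,
P(all seen) = Σ_{j=0}^{7} (-1)^j C(7,j)((7-j)/7)^16
= 1.00000 - 0.59422 + 0.09642 - 0.00452 + 0.00005 - 0.00000 + 0.00000 - 0.00000
= 0.49772.

0.4977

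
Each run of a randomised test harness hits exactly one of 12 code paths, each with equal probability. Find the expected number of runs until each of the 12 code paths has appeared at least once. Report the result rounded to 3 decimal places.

37.239

The wait to go from k to k+1 distinct code paths is geometric with mean 12/(12-k).
E[T] = 12/12 + 12/11 + 12/10 + ... + 12/2 + 12/1 = 12·H_{12}.
H_{12} = 3.1032, so E[T] = 37.2385.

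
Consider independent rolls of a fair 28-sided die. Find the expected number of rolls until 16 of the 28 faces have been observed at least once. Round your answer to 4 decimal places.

23.0709

Going from k to k+1 distinct takes a geometric number of rolls with mean 28/(28-k).
Sum over k = 0,...,15: E = 28/28 + 28/27 + 28/26 + ... + 28/14 + 28/13 = 23.07089.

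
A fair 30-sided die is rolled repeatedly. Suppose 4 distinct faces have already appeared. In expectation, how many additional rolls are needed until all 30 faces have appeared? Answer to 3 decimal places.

115.633

From k distinct to k+1 distinct takes on average 30/(30-k) rolls.
Sum over k = 4,...,29: E = 30/26 + 30/25 + 30/24 + ... + 30/2 + 30/1 = 115.6326.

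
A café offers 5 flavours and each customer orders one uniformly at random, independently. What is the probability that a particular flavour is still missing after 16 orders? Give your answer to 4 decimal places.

Each order misses the fixed flavour with probability (5-1)/5 = 4/5, independently.
P(still missing after 16) = (4/5)^16 = 0.02815.

0.0281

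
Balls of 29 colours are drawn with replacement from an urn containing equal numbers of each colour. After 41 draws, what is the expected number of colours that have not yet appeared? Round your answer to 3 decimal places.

6.880

For each colour, P(unseen after 41) = (28/29)^41 = 0.2372.
By linearity of expectation, E[unseen] = 29·(28/29)^41 = 6.8795.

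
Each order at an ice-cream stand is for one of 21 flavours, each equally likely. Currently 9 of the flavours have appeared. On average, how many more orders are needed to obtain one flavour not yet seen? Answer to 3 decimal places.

1.750

The number of orders until the next new flavour is geometric with success probability 12/21, so its mean is 21/12.
E = 21/12 = 1.7500.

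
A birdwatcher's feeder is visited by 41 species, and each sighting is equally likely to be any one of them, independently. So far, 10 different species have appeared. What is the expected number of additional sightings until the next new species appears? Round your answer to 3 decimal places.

1.323

The number of sightings until the next new species is geometric with success probability 31/41, so its mean is 41/31.
E = 41/31 = 1.3226.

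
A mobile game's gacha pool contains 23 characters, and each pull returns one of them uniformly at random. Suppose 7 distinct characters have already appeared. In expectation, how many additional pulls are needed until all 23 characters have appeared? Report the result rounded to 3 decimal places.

77.757

With k distinct characters already seen, the next new one takes an expected 23/(23-k) pulls.
Sum over k = 7,...,22: E = 23/16 + 23/15 + 23/14 + ... + 23/2 + 23/1 = 77.7568.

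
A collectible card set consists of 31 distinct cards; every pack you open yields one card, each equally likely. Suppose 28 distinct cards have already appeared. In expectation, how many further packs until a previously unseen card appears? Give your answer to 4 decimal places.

10.3333

Each pack yields a new card with probability (31-28)/31 = 3/31, so the wait is geometric with mean 31/3.
E = 31/3 = 10.33333.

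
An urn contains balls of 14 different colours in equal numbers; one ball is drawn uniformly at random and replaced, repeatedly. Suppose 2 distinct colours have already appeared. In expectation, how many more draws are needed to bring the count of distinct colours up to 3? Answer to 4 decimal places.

With k distinct colours already seen, the next new one takes an expected 14/(14-k) draws.
Only the k = 2 term is needed: E = 14/12 = 1.16667.

1.1667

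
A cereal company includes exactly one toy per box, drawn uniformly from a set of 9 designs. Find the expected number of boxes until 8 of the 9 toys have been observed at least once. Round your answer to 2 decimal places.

With k distinct toys already seen, the next new one arrives after an expected 9/(9-k) boxes.
Sum over k = 0,...,7: E = 9/9 + 9/8 + 9/7 + ... + 9/3 + 9/2 = 16.461.

16.46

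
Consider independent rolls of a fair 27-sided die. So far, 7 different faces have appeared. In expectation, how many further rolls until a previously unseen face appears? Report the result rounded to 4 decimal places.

Each roll yields a new face with probability (27-7)/27 = 20/27, so the wait is geometric with mean 27/20.
E = 27/20 = 1.35000.

1.3500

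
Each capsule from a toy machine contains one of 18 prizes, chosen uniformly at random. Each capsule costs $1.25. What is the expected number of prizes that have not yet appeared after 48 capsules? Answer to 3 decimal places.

1.158

For each prize, P(unseen after 48) = (17/18)^48 = 0.0643.
By linearity of expectation, E[unseen] = 18·(17/18)^48 = 1.1581.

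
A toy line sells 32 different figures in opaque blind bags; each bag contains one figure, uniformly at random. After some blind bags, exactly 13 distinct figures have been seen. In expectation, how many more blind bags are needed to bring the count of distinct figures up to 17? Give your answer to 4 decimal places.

7.3443

From k distinct to k+1 distinct takes on average 32/(32-k) blind bags.
Sum over k = 13,...,16: E = 32/19 + 32/18 + 32/17 + 32/16 = 7.34434.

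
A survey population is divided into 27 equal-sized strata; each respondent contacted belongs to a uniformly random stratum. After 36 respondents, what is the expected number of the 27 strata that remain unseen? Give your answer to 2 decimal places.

6.94

For each stratum, P(unseen after 36) = (26/27)^36 = 0.257.
By linearity of expectation, E[unseen] = 27·(26/27)^36 = 6.939.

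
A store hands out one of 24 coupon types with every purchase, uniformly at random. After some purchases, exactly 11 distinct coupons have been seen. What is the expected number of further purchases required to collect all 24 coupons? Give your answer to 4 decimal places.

76.3232

From k distinct to k+1 distinct takes on average 24/(24-k) purchases.
Sum over k = 11,...,23: E = 24/13 + 24/12 + 24/11 + ... + 24/2 + 24/1 = 76.32321.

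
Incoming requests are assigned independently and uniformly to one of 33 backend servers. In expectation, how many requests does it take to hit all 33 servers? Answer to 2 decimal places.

The wait to go from k to k+1 distinct servers is geometric with mean 33/(33-k).
E[T] = 33/33 + 33/32 + 33/31 + ... + 33/2 + 33/1 = 33·H_{33}.
H_{33} = 4.089, so E[T] = 134.930.

134.93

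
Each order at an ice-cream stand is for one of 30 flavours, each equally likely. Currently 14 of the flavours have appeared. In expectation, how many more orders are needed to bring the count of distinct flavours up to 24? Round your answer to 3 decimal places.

27.922

With k distinct flavours already seen, the next new one takes an expected 30/(30-k) orders.
Sum over k = 14,...,23: E = 30/16 + 30/15 + 30/14 + ... + 30/8 + 30/7 = 27.9219.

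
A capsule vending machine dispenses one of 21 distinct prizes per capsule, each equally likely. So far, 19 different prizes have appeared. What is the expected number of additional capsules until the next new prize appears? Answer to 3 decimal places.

10.500

Each capsule yields a new prize with probability (21-19)/21 = 2/21, so the wait is geometric with mean 21/2.
E = 21/2 = 10.5000.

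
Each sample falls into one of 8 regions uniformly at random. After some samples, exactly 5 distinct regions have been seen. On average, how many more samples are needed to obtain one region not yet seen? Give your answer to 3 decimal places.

The number of samples until the next new region is geometric with success probability 3/8, so its mean is 8/3.
E = 8/3 = 2.6667.

2.667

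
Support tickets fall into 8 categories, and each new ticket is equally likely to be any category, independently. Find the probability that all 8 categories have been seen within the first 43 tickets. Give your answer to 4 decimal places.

By inclusion–exclusion over which categories are missing,
P(all seen) = Σ_{j=0}^{8} (-1)^j C(8,j)((8-j)/8)^43
= 1.00000 - 0.02567 + 0.00012 - 0.00000 + 0.00000 - 0.00000 + 0.00000 - 0.00000 + 0.00000
= 0.97445.

0.9744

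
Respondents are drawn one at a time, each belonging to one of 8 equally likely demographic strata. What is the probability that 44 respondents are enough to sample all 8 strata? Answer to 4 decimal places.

By inclusion–exclusion over which strata are missing,
P(all seen) = Σ_{j=0}^{8} (-1)^j C(8,j)((8-j)/8)^44
= 1.00000 - 0.02246 + 0.00009 - 0.00000 + 0.00000 - 0.00000 + 0.00000 - 0.00000 + 0.00000
= 0.97763.

0.9776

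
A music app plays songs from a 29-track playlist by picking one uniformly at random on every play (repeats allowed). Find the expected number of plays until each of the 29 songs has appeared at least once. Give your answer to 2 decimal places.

114.89

The wait to go from k to k+1 distinct songs is geometric with mean 29/(29-k).
E[T] = 29/29 + 29/28 + 29/27 + ... + 29/2 + 29/1 = 29·H_{29}.
H_{29} = 3.962, so E[T] = 114.888.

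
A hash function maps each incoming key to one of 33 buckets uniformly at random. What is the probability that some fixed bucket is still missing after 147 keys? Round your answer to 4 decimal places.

On each key the fixed bucket fails to appear with probability 32/33.
P(still missing after 147) = (32/33)^147 = 0.01085.

0.0109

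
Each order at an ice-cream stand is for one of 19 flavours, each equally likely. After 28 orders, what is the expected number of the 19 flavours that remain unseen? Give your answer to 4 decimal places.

For each flavour, P(unseen after 28) = (18/19)^28 = 0.22005.
By linearity of expectation, E[unseen] = 19·(18/19)^28 = 4.18103.

4.1810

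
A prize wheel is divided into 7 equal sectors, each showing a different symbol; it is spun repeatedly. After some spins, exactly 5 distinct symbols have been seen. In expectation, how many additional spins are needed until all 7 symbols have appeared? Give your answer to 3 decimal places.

The wait to go from k to k+1 distinct symbols is geometric with mean 7/(7-k).
Sum over k = 5,...,6: E = 7/2 + 7/1 = 10.5000.

10.500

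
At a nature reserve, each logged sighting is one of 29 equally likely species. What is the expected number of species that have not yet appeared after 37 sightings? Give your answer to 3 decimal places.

7.916

For each species, P(unseen after 37) = (28/29)^37 = 0.2730.
By linearity of expectation, E[unseen] = 29·(28/29)^37 = 7.9162.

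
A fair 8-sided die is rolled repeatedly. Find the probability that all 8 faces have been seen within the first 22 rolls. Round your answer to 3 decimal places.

0.624

By inclusion–exclusion over which faces are missing,
P(all seen) = Σ_{j=0}^{8} (-1)^j C(8,j)((8-j)/8)^22
= 1.0000 - 0.4239 + 0.0499 - 0.0018 + 0.0000 - 0.0000 + 0.0000 - 0.0000 + 0.0000
= 0.6243.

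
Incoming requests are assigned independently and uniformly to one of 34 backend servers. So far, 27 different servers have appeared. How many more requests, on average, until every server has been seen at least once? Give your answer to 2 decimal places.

88.16

The wait to go from k to k+1 distinct servers is geometric with mean 34/(34-k).
Sum over k = 27,...,33: E = 34/7 + 34/6 + 34/5 + ... + 34/2 + 34/1 = 88.157.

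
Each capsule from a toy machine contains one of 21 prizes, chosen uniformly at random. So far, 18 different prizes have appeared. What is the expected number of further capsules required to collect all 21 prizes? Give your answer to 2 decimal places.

The wait to go from k to k+1 distinct prizes is geometric with mean 21/(21-k).
Sum over k = 18,...,20: E = 21/3 + 21/2 + 21/1 = 38.500.

38.50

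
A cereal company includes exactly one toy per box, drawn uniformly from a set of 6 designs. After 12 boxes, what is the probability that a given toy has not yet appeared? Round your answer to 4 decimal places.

0.1122

On each box the fixed toy fails to appear with probability 5/6.
P(still missing after 12) = (5/6)^12 = 0.11216.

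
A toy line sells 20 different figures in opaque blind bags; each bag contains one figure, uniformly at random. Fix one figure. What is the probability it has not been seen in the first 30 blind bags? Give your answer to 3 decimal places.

On each blind bag the fixed figure fails to appear with probability 19/20.
P(still missing after 30) = (19/20)^30 = 0.2146.

0.215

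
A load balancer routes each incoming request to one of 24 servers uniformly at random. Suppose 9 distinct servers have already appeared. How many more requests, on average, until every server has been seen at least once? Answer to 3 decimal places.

The wait to go from k to k+1 distinct servers is geometric with mean 24/(24-k).
Sum over k = 9,...,23: E = 24/15 + 24/14 + 24/13 + ... + 24/2 + 24/1 = 79.6375.

79.637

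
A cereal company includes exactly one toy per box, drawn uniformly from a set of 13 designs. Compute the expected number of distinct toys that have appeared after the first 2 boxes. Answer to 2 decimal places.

1.92

For each toy, P(seen in 2 boxes) = 1 - (12/13)^2 = 0.148.
By linearity of expectation, E[distinct seen] = 13·(1 - (12/13)^2) = 1.923.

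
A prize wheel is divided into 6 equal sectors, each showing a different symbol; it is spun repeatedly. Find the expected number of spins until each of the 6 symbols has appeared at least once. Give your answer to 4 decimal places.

14.7000

After k distinct symbols have appeared, the next spin gives a new one with probability (6-k)/6, so the expected wait for the (k+1)-th is 6/(6-k).
E[T] = 6/6 + 6/5 + 6/4 + 6/3 + 6/2 + 6/1 = 6·H_{6}.
H_{6} = 2.45000, so E[T] = 14.70000.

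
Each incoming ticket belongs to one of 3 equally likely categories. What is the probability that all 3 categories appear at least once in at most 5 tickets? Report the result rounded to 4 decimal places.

0.6173

By inclusion–exclusion over which categories are missing,
P(all seen) = Σ_{j=0}^{3} (-1)^j C(3,j)((3-j)/3)^5
= 1.00000 - 0.39506 + 0.01235 - 0.00000
= 0.61728.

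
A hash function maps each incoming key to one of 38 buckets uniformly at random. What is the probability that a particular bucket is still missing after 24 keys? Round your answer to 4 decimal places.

On each key the fixed bucket fails to appear with probability 37/38.
P(still missing after 24) = (37/38)^24 = 0.52727.

0.5273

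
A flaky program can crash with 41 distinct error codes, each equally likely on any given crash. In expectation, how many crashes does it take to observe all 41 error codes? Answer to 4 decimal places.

176.4203

The wait to go from k to k+1 distinct error codes is geometric with mean 41/(41-k).
E[T] = 41/41 + 41/40 + 41/39 + ... + 41/2 + 41/1 = 41·H_{41}.
H_{41} = 4.30293, so E[T] = 176.42026.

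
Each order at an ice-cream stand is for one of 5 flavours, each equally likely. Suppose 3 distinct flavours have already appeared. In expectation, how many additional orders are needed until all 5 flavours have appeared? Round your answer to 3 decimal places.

From k distinct to k+1 distinct takes on average 5/(5-k) orders.
Sum over k = 3,...,4: E = 5/2 + 5/1 = 7.5000.

7.500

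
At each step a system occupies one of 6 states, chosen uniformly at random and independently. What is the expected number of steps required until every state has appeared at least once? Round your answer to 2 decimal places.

14.70

After k distinct states have appeared, the next step gives a new one with probability (6-k)/6, so the expected wait for the (k+1)-th is 6/(6-k).
E[T] = 6/6 + 6/5 + 6/4 + 6/3 + 6/2 + 6/1 = 6·H_{6}.
H_{6} = 2.450, so E[T] = 14.700.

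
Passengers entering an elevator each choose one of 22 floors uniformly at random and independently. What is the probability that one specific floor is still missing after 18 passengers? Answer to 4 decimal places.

0.4329

On each passenger the fixed floor fails to appear with probability 21/22.
P(still missing after 18) = (21/22)^18 = 0.43285.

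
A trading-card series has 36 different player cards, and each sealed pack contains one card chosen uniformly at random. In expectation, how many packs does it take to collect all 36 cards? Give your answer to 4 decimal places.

Split into phases: going from k distinct to k+1 distinct takes on average 36/(36-k) packs.
E[T] = 36/36 + 36/35 + 36/34 + ... + 36/2 + 36/1 = 36·H_{36}.
H_{36} = 4.17456, so E[T] = 150.28413.

150.2841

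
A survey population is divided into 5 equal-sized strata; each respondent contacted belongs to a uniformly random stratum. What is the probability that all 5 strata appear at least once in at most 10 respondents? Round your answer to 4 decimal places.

0.5225

Let A_i be the event that stratum i is missing after 10 respondents. By inclusion–exclusion on the A_i,
P(all seen) = Σ_{j=0}^{5} (-1)^j C(5,j)((5-j)/5)^10
= 1.00000 - 0.53687 + 0.06047 - 0.00105 + 0.00000 - 0.00000
= 0.52255.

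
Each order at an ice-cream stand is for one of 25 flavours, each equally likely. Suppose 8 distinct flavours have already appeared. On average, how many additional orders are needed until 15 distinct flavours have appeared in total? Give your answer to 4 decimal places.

12.7646

With k distinct flavours already seen, the next new one takes an expected 25/(25-k) orders.
Sum over k = 8,...,14: E = 25/17 + 25/16 + 25/15 + ... + 25/12 + 25/11 = 12.76461.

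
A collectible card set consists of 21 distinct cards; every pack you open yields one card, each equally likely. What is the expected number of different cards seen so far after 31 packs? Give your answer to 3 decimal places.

16.372

For each card, P(seen in 31 packs) = 1 - (20/21)^31 = 0.7796.
By linearity of expectation, E[distinct seen] = 21·(1 - (20/21)^31) = 16.3725.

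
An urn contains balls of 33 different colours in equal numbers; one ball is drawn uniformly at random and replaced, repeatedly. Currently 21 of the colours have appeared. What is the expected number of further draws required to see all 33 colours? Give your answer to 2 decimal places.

102.41

From k distinct to k+1 distinct takes on average 33/(33-k) draws.
Sum over k = 21,...,32: E = 33/12 + 33/11 + 33/10 + ... + 33/2 + 33/1 = 102.406.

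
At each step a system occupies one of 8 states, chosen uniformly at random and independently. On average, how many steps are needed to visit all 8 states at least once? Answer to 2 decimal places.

After k distinct states have appeared, the next step gives a new one with probability (8-k)/8, so the expected wait for the (k+1)-th is 8/(8-k).
E[T] = 8/8 + 8/7 + 8/6 + ... + 8/2 + 8/1 = 8·H_{8}.
H_{8} = 2.718, so E[T] = 21.743.

21.74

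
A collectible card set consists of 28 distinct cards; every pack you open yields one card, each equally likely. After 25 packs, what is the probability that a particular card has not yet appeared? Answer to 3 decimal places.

0.403

On each pack the fixed card fails to appear with probability 27/28.
P(still missing after 25) = (27/28)^25 = 0.4028.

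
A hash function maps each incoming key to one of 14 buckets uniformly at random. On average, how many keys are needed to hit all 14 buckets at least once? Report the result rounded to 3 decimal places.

45.522

The wait to go from k to k+1 distinct buckets is geometric with mean 14/(14-k).
E[T] = 14/14 + 14/13 + 14/12 + ... + 14/2 + 14/1 = 14·H_{14}.
H_{14} = 3.2516, so E[T] = 45.5219.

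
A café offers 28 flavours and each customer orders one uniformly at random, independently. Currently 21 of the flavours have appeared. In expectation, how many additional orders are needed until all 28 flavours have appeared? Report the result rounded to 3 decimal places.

72.600

The wait to go from k to k+1 distinct flavours is geometric with mean 28/(28-k).
Sum over k = 21,...,27: E = 28/7 + 28/6 + 28/5 + ... + 28/2 + 28/1 = 72.6000.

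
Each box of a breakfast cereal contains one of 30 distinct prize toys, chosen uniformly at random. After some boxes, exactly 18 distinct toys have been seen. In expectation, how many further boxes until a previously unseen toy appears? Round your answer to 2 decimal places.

The number of boxes until the next new toy is geometric with success probability 12/30, so its mean is 30/12.
E = 30/12 = 2.500.

2.50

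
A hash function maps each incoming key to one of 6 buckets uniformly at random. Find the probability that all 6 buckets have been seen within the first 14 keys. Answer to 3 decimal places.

By inclusion–exclusion over which buckets are missing,
P(all seen) = Σ_{j=0}^{6} (-1)^j C(6,j)((6-j)/6)^14
= 1.0000 - 0.4673 + 0.0514 - 0.0012 + 0.0000 - 0.0000 + 0.0000
= 0.5828.

0.583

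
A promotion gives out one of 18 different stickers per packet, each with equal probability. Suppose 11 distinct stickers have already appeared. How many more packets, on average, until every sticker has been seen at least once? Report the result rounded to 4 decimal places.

46.6714

The wait to go from k to k+1 distinct stickers is geometric with mean 18/(18-k).
Sum over k = 11,...,17: E = 18/7 + 18/6 + 18/5 + ... + 18/2 + 18/1 = 46.67143.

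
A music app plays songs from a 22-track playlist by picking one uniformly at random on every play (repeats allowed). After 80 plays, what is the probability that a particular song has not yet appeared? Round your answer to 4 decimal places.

On each play the fixed song fails to appear with probability 21/22.
P(still missing after 80) = (21/22)^80 = 0.02420.

0.0242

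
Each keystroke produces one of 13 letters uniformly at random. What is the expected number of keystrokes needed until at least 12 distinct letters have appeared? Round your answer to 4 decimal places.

Going from k to k+1 distinct takes a geometric number of keystrokes with mean 13/(13-k).
Sum over k = 0,...,11: E = 13/13 + 13/12 + 13/11 + ... + 13/3 + 13/2 = 28.34174.

28.3417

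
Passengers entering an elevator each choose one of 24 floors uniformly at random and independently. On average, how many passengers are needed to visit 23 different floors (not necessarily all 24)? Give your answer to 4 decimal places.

66.6230

With k distinct floors already seen, the next new one arrives after an expected 24/(24-k) passengers.
Sum over k = 0,...,22: E = 24/24 + 24/23 + 24/22 + ... + 24/3 + 24/2 = 66.62300.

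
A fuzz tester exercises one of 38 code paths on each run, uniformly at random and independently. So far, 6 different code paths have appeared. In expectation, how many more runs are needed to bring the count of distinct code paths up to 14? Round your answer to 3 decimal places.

10.736

From k distinct to k+1 distinct takes on average 38/(38-k) runs.
Sum over k = 6,...,13: E = 38/32 + 38/31 + 38/30 + ... + 38/26 + 38/25 = 10.7364.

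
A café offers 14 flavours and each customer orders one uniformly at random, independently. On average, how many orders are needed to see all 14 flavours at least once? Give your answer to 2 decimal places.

Split into phases: going from k distinct to k+1 distinct takes on average 14/(14-k) orders.
E[T] = 14/14 + 14/13 + 14/12 + ... + 14/2 + 14/1 = 14·H_{14}.
H_{14} = 3.252, so E[T] = 45.522.

45.52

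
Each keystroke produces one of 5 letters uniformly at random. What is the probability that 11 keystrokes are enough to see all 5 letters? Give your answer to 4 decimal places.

By inclusion–exclusion over which letters are missing,
P(all seen) = Σ_{j=0}^{5} (-1)^j C(5,j)((5-j)/5)^11
= 1.00000 - 0.42950 + 0.03628 - 0.00042 + 0.00000 - 0.00000
= 0.60636.

0.6064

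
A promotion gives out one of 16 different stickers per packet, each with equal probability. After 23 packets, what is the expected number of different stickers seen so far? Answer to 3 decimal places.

12.374

For each sticker, P(seen in 23 packets) = 1 - (15/16)^23 = 0.7734.
By linearity of expectation, E[distinct seen] = 16·(1 - (15/16)^23) = 12.3737.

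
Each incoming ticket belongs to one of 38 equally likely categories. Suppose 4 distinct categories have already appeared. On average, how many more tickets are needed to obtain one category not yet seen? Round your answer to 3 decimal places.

The number of tickets until the next new category is geometric with success probability 34/38, so its mean is 38/34.
E = 38/34 = 1.1176.

1.118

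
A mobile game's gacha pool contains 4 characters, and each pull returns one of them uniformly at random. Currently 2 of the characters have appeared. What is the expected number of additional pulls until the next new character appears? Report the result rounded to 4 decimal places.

2.0000

Each pull yields a new character with probability (4-2)/4 = 2/4, so the wait is geometric with mean 4/2.
E = 4/2 = 2.00000.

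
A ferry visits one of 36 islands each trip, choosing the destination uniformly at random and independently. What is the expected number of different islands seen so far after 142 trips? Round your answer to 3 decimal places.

For each island, P(seen in 142 trips) = 1 - (35/36)^142 = 0.9817.
By linearity of expectation, E[distinct seen] = 36·(1 - (35/36)^142) = 35.3408.

35.341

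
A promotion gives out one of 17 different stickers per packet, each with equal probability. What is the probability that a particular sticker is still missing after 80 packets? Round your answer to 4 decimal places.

Each packet misses the fixed sticker with probability (17-1)/17 = 16/17, independently.
P(still missing after 80) = (16/17)^80 = 0.00783.

0.0078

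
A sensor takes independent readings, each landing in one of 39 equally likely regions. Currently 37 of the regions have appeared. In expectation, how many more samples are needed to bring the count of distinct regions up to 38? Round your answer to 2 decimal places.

19.50

From k distinct to k+1 distinct takes on average 39/(39-k) samples.
Only the k = 37 term is needed: E = 39/2 = 19.500.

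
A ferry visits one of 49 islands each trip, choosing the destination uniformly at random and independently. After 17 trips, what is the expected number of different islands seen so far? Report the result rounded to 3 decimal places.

For each island, P(seen in 17 trips) = 1 - (48/49)^17 = 0.2957.
By linearity of expectation, E[distinct seen] = 49·(1 - (48/49)^17) = 14.4885.

14.489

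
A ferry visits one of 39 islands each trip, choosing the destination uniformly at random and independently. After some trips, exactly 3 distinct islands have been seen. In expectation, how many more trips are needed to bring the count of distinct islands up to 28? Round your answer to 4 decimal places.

The wait to go from k to k+1 distinct islands is geometric with mean 39/(39-k).
Sum over k = 3,...,27: E = 39/36 + 39/35 + 39/34 + ... + 39/13 + 39/12 = 45.03259.

45.0326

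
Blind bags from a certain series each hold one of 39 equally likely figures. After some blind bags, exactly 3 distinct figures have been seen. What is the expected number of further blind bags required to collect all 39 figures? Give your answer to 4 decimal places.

From k distinct to k+1 distinct takes on average 39/(39-k) blind bags.
Sum over k = 3,...,38: E = 39/36 + 39/35 + 39/34 + ... + 39/2 + 39/1 = 162.80781.

162.8078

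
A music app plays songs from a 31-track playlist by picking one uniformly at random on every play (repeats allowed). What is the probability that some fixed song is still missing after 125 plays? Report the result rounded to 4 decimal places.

0.0166

Each play misses the fixed song with probability (31-1)/31 = 30/31, independently.
P(still missing after 125) = (30/31)^125 = 0.01659.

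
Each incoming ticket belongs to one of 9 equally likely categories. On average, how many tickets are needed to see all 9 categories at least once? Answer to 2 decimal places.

The wait to go from k to k+1 distinct categories is geometric with mean 9/(9-k).
E[T] = 9/9 + 9/8 + 9/7 + ... + 9/2 + 9/1 = 9·H_{9}.
H_{9} = 2.829, so E[T] = 25.461.

25.46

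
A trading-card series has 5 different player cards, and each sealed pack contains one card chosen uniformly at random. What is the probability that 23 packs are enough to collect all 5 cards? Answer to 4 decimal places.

0.9706

Let A_i be the event that card i is missing after 23 packs. By inclusion–exclusion on the A_i,
P(all seen) = Σ_{j=0}^{5} (-1)^j C(5,j)((5-j)/5)^23
= 1.00000 - 0.02951 + 0.00008 - 0.00000 + 0.00000 - 0.00000
= 0.97056.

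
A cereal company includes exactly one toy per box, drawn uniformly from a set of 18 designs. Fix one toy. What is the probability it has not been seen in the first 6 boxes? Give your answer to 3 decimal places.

0.710

Each box misses the fixed toy with probability (18-1)/18 = 17/18, independently.
P(still missing after 6) = (17/18)^6 = 0.7097.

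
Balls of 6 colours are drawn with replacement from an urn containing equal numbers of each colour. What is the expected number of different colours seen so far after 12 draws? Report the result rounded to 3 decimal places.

For each colour, P(seen in 12 draws) = 1 - (5/6)^12 = 0.8878.
By linearity of expectation, E[distinct seen] = 6·(1 - (5/6)^12) = 5.3271.

5.327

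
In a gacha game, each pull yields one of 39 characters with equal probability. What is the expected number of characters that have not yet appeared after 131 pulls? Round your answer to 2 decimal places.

For each character, P(unseen after 131) = (38/39)^131 = 0.033.
By linearity of expectation, E[unseen] = 39·(38/39)^131 = 1.298.

1.30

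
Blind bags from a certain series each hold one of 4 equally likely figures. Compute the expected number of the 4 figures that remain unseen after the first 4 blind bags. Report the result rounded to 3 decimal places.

For each figure, P(unseen after 4) = (3/4)^4 = 0.3164.
By linearity of expectation, E[unseen] = 4·(3/4)^4 = 1.2656.

1.266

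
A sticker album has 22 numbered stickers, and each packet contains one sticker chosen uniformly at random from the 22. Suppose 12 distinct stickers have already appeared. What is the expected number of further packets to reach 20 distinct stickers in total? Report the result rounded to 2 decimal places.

The wait to go from k to k+1 distinct stickers is geometric with mean 22/(22-k).
Sum over k = 12,...,19: E = 22/10 + 22/9 + 22/8 + ... + 22/4 + 22/3 = 31.437.

31.44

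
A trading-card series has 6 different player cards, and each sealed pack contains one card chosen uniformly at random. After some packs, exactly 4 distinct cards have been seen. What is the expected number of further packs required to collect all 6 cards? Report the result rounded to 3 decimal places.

9.000

From k distinct to k+1 distinct takes on average 6/(6-k) packs.
Sum over k = 4,...,5: E = 6/2 + 6/1 = 9.0000.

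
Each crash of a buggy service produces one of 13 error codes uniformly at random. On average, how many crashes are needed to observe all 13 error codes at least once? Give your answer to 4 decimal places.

41.3417

Split into phases: going from k distinct to k+1 distinct takes on average 13/(13-k) crashes.
E[T] = 13/13 + 13/12 + 13/11 + ... + 13/2 + 13/1 = 13·H_{13}.
H_{13} = 3.18013, so E[T] = 41.34174.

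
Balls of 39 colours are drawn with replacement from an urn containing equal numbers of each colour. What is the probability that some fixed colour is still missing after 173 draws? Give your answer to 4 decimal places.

0.0112

Each draw misses the fixed colour with probability (39-1)/39 = 38/39, independently.
P(still missing after 173) = (38/39)^173 = 0.01118.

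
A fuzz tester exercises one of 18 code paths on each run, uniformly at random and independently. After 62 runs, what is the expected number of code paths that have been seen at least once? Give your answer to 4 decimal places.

17.4798

For each code path, P(seen in 62 runs) = 1 - (17/18)^62 = 0.97110.
By linearity of expectation, E[distinct seen] = 18·(1 - (17/18)^62) = 17.47975.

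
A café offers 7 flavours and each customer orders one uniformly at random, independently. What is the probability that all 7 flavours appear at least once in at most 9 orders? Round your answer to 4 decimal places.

0.0577

By inclusion–exclusion over which flavours are missing,
P(all seen) = Σ_{j=0}^{7} (-1)^j C(7,j)((7-j)/7)^9
= 1.00000 - 1.74814 + 1.01641 - 0.22737 + 0.01707 - 0.00027 + 0.00000 - 0.00000
= 0.05770.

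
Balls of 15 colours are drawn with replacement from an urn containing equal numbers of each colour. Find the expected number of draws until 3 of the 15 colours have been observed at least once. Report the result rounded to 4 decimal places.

3.2253

Going from k to k+1 distinct takes a geometric number of draws with mean 15/(15-k).
Sum over k = 0,...,2: E = 15/15 + 15/14 + 15/13 = 3.22527.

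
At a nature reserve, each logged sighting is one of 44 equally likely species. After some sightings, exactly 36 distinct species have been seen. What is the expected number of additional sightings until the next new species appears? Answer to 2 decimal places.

5.50

The number of sightings until the next new species is geometric with success probability 8/44, so its mean is 44/8.
E = 44/8 = 5.500.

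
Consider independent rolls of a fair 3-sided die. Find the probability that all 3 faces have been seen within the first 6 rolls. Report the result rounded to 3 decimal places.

By inclusion–exclusion over which faces are missing,
P(all seen) = Σ_{j=0}^{3} (-1)^j C(3,j)((3-j)/3)^6
= 1.0000 - 0.2634 + 0.0041 - 0.0000
= 0.7407.

0.741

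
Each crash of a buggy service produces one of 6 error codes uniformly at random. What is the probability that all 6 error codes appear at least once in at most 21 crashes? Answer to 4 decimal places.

0.8726

Let A_i be the event that error code i is missing after 21 crashes. By inclusion–exclusion on the A_i,
P(all seen) = Σ_{j=0}^{6} (-1)^j C(6,j)((6-j)/6)^21
= 1.00000 - 0.13042 + 0.00301 - 0.00001 + 0.00000 - 0.00000 + 0.00000
= 0.87258.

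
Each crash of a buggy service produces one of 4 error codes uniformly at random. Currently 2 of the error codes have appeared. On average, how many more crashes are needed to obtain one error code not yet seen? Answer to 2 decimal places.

The number of crashes until the next new error code is geometric with success probability 2/4, so its mean is 4/2.
E = 4/2 = 2.000.

2.00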